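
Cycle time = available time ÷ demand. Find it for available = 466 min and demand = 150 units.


Cycle time = available time / demand
= 466 / 150
= 3.11 min/unit


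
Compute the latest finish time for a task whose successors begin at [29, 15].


LF = min of all successor start times
Successors start at: [29, 15]
LF = min(29, 15)
= 15


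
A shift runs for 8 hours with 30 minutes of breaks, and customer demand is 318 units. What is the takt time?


Available = 8×60 - 30 = 450 min
Takt time = 450 / 318
= 1.42 min/unit


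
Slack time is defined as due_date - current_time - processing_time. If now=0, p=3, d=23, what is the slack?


Slack = due - current_time - processing
= 23 - 0 - 3
= 20


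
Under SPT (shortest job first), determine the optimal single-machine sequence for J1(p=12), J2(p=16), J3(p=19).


SPT: sort by shortest processing time
  J1: p=12
  J2: p=16
  J3: p=19
Order: J1 → J2 → J3


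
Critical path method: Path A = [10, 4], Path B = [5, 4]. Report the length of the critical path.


Path A: 10 + 4 = 14
Path B: 5 + 4 = 9
Critical path = longest = max(14, 9)
= 14 (Path A)


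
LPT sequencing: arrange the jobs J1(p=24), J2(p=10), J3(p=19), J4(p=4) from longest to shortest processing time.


LPT: sort by longest processing time first
  J1: p=24
  J3: p=19
  J2: p=10
  J4: p=4
Order: J1 → J3 → J2 → J4


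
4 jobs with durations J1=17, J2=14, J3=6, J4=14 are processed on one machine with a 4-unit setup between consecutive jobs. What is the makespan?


Makespan = Σ processing + (n-1) × setup
= (17 + 14 + 6 + 14) + (4-1)×4
= 51 + 12
= 63 time units


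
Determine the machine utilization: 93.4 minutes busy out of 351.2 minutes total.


Utilization = busy / total × 100
= 93.4 / 351.2 × 100
= 26.6%


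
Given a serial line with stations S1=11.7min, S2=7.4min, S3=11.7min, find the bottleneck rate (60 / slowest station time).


Bottleneck = longest station time
Station times: [11.7, 7.4, 11.7]
Max = 11.7 min
Rate = 60 / 11.7
= 5.13 units/hour (bottleneck: 11.7min)


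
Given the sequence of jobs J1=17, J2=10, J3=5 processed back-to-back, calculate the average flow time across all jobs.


Completion times:
  J1: completes at 17
  J2: completes at 27
  J3: completes at 32
Sum = 76
Average = 76/3
= 25.33


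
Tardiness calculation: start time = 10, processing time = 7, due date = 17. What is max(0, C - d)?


Completion = start + processing = 10 + 7 = 17
Tardiness = max(0, C - d) = max(0, 17 - 17)
= max(0, 0)
= 0


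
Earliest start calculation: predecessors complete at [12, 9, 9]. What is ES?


ES = max of all predecessor completion times
Predecessors: [12, 9, 9]
ES = max(12, 9, 9)
= 12


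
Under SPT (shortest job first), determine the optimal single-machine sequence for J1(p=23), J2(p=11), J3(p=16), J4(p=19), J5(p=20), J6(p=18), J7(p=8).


SPT: sort by shortest processing time
  J7: p=8
  J2: p=11
  J3: p=16
  J6: p=18
  J4: p=19
  J5: p=20
  J1: p=23
Order: J7 → J2 → J3 → J6 → J4 → J5 → J1


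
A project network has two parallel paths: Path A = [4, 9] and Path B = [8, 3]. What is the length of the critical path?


Path A: 4 + 9 = 13
Path B: 8 + 3 = 11
Critical path = longest = max(13, 11)
= 13 (Path A)


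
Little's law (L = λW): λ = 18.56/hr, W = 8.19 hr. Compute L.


Little's law: L = λ × W
= 18.56 × 8.19
= 152.01


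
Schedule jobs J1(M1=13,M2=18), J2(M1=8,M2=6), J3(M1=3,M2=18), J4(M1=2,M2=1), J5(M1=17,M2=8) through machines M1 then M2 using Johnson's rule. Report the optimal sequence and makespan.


Johnson's rule:
Group 1 (M1≤M2, sort by M1): ['J3', 'J1']
Group 2 (M1>M2, sort desc M2): ['J5', 'J2', 'J4']
Sequence: J3 → J1 → J5 → J2 → J4
Makespan calculation:
  J3: M1 done=3, M2 done=21
  J1: M1 done=16, M2 done=39
  J5: M1 done=33, M2 done=47
  J2: M1 done=41, M2 done=53
  J4: M1 done=43, M2 done=54
= Sequence: J3 → J1 → J5 → J2 → J4, Makespan: 54


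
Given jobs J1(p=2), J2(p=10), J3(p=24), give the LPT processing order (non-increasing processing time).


LPT: sort by longest processing time first
  J3: p=24
  J2: p=10
  J1: p=2
Order: J3 → J2 → J1


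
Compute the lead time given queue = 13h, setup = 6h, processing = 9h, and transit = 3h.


Lead time = queue + setup + processing + transit
= 13 + 6 + 9 + 3
= 31 hours


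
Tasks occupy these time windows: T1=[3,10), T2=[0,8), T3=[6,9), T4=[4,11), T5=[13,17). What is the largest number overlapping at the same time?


Check each time point for overlaps:
  t=6: 4 tasks active (T1, T2, T3, T4)
Max concurrent = 4


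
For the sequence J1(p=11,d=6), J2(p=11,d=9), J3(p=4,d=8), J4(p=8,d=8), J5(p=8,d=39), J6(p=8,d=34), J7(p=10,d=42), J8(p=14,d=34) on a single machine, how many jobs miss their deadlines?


Completion vs due date:
  J1: C=11, d=6 → TARDY
  J2: C=22, d=9 → TARDY
  J3: C=26, d=8 → TARDY
  J4: C=34, d=8 → TARDY
  J5: C=42, d=39 → TARDY
  J6: C=50, d=34 → TARDY
  J7: C=60, d=42 → TARDY
  J8: C=74, d=34 → TARDY
Tardy jobs: J1, J2, J3, J4, J5, J6, J7, J8
Count = 8


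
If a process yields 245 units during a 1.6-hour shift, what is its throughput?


Throughput = units / time
= 245 / 1.6
= 153.1 units/hour


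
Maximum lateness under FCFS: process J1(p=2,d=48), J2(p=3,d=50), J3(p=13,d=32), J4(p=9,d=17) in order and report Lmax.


Lateness per job (L = C - d):
  J1: C=2, d=48, L=-46
  J2: C=5, d=50, L=-45
  J3: C=18, d=32, L=-14
  J4: C=27, d=17, L=10
Lmax = max(-46, -45, -14, 10)
= 10


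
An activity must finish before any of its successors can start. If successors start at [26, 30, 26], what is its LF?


LF = min of all successor start times
Successors start at: [26, 30, 26]
LF = min(26, 30, 26)
= 26


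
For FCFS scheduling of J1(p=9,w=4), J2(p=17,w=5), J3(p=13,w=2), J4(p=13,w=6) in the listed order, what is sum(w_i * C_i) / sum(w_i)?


Completion times:
  J1: C=9, w×C=4×9=36
  J2: C=26, w×C=5×26=130
  J3: C=39, w×C=2×39=78
  J4: C=52, w×C=6×52=312
Sum w×C = 556
Sum w = 17
Weighted avg = 556/17
= 32.71


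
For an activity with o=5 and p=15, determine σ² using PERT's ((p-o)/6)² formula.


σ² = ((p - o) / 6)² = (p - o)² / 36
= (15 - 5)² / 36
= 10² / 36
= 100 / 36
= 2.7778


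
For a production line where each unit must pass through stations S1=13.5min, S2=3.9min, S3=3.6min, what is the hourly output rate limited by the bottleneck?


Bottleneck = longest station time
Station times: [13.5, 3.9, 3.6]
Max = 13.5 min
Rate = 60 / 13.5
= 4.44 units/hour (bottleneck: 13.5min)


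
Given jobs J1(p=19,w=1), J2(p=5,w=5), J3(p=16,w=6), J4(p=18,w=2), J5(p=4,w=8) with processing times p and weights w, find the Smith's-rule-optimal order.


WSPT (Smith's rule): sort by p/w ascending
  J5: p/w = 4/8 = 0.500
  J2: p/w = 5/5 = 1.000
  J3: p/w = 16/6 = 2.667
  J4: p/w = 18/2 = 9.000
  J1: p/w = 19/1 = 19.000
Order: J5 → J2 → J3 → J4 → J1


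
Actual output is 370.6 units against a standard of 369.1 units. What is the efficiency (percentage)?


Efficiency = (actual / standard) × 100
= (370.6 / 369.1) × 100
= 100.4%


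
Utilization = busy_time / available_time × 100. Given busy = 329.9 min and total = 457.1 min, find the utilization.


Utilization = busy / total × 100
= 329.9 / 457.1 × 100
= 72.2%


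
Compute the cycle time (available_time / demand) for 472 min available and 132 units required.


Cycle time = available time / demand
= 472 / 132
= 3.58 min/unit


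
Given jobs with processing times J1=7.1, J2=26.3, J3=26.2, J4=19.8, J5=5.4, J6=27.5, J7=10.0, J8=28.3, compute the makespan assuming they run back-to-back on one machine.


Sequential makespan: sum all processing times
= 7.1 + 26.3 + 26.2 + 19.8 + 5.4 + 27.5 + 10.0 + 28.3
= 150.6 time units


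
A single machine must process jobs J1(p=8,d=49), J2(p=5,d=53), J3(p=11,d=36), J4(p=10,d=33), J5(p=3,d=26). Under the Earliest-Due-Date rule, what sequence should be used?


EDD: sort by earliest due date
  J5: d=26, p=3
  J4: d=33, p=10
  J3: d=36, p=11
  J1: d=49, p=8
  J2: d=53, p=5
Order: J5 → J4 → J3 → J1 → J2


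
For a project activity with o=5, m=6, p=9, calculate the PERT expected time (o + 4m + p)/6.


te = (o + 4m + p) / 6
= (5 + 4×6 + 9) / 6
= (5 + 24 + 9) / 6
= 38 / 6
= 6.33


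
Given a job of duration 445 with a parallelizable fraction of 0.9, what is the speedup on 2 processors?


Amdahl's law: T_p = T × ((1-p) + p/N)
= 445 × ((1-0.9) + 0.9/2)
= 445 × (0.10 + 0.4500)
= 445 × 0.5500
= 244.75
Speedup = 445/244.75
= 1.82×


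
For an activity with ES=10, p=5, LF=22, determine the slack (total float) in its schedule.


EF = ES + duration = 10 + 5 = 15
LS = LF - duration = 22 - 5 = 17
Total Float = LF - EF = 22 - 15
(or LS - ES = 17 - 10)
= 7


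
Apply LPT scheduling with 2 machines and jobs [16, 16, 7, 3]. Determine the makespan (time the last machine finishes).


Jobs (LPT sorted): [16, 16, 7, 3]
Machines: 2
  J=16 → Machine 1 (load: 0+16=16)
  J=16 → Machine 2 (load: 0+16=16)
  J=7 → Machine 1 (load: 16+7=23)
  J=3 → Machine 2 (load: 16+3=19)
Machine loads: [23, 19]
Makespan = max = 23 time units


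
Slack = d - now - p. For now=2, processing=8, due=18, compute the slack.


Slack = due - current_time - processing
= 18 - 2 - 8
= 8


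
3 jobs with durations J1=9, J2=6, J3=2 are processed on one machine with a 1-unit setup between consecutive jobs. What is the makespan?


Makespan = Σ processing + (n-1) × setup
= (9 + 6 + 2) + (3-1)×1
= 17 + 2
= 19 time units


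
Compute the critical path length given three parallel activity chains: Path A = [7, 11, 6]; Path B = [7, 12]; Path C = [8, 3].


Path A: 7 + 11 + 6 = 24
Path B: 7 + 12 = 19
Path C: 8 + 3 = 11
Critical path = longest = max(24, 19, 11)
= 24 (Path A)


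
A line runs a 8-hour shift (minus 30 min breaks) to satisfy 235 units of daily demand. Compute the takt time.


Available = 8×60 - 30 = 450 min
Takt time = 450 / 235
= 1.91 min/unit


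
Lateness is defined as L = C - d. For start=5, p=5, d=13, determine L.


Completion = 5 + 5 = 10
Lateness = C - d = 10 - 13
= -3


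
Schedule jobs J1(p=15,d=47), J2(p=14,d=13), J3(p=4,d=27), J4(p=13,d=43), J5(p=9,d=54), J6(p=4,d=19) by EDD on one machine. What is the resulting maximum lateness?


EDD order: J2 → J6 → J3 → J4 → J1 → J5
Completion and lateness:
  J2: C=14, d=13, L=14-13=1
  J6: C=18, d=19, L=18-19=-1
  J3: C=22, d=27, L=22-27=-5
  J4: C=35, d=43, L=35-43=-8
  J1: C=50, d=47, L=50-47=3
  J5: C=59, d=54, L=59-54=5
Lmax = max(1, -1, -5, -8, 3, 5)
= 5


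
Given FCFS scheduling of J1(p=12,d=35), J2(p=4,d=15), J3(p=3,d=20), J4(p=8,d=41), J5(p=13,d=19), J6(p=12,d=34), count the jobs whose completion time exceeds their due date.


Completion vs due date:
  J1: C=12, d=35 → on time
  J2: C=16, d=15 → TARDY
  J3: C=19, d=20 → on time
  J4: C=27, d=41 → on time
  J5: C=40, d=19 → TARDY
  J6: C=52, d=34 → TARDY
Tardy jobs: J2, J5, J6
Count = 3


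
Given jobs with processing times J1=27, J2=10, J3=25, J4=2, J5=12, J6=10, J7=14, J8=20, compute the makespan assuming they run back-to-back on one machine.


Sequential makespan: sum all processing times
= 27 + 10 + 25 + 2 + 12 + 10 + 14 + 20
= 120 time units


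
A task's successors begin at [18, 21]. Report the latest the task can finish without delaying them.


LF = min of all successor start times
Successors start at: [18, 21]
LF = min(18, 21)
= 18


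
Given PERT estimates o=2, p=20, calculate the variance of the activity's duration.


σ² = ((p - o) / 6)² = (p - o)² / 36
= (20 - 2)² / 36
= 18² / 36
= 324 / 36
= 9.0000


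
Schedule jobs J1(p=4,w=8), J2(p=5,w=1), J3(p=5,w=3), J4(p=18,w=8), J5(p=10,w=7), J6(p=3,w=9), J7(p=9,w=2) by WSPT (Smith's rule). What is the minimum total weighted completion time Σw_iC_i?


WSPT order (by p/w): J6 → J1 → J5 → J3 → J4 → J7 → J2
  J6: C=3, w·C=9×3=27
  J1: C=7, w·C=8×7=56
  J5: C=17, w·C=7×17=119
  J3: C=22, w·C=3×22=66
  J4: C=40, w·C=8×40=320
  J7: C=49, w·C=2×49=98
  J2: C=54, w·C=1×54=54
Σ w·C = 740
= 740


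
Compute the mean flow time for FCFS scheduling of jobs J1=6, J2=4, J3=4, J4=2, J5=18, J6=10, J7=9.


Completion times:
  J1: completes at 6
  J2: completes at 10
  J3: completes at 14
  J4: completes at 16
  J5: completes at 34
  J6: completes at 44
  J7: completes at 53
Sum = 177
Average = 177/7
= 25.29


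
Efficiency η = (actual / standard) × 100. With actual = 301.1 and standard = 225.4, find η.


Efficiency = (actual / standard) × 100
= (301.1 / 225.4) × 100
= 133.6%


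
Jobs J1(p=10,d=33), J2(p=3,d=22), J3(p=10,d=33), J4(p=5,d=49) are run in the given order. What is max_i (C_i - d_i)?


Lateness per job (L = C - d):
  J1: C=10, d=33, L=-23
  J2: C=13, d=22, L=-9
  J3: C=23, d=33, L=-10
  J4: C=28, d=49, L=-21
Lmax = max(-23, -9, -10, -21)
= -9


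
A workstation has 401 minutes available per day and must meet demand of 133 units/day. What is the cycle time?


Cycle time = available time / demand
= 401 / 133
= 3.02 min/unit


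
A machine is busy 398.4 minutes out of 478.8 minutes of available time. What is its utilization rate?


Utilization = busy / total × 100
= 398.4 / 478.8 × 100
= 83.2%


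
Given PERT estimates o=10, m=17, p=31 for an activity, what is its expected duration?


te = (o + 4m + p) / 6
= (10 + 4×17 + 31) / 6
= (10 + 68 + 31) / 6
= 109 / 6
= 18.17


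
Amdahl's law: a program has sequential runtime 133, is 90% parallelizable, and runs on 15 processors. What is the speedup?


Amdahl's law: T_p = T × ((1-p) + p/N)
= 133 × ((1-0.9) + 0.9/15)
= 133 × (0.10 + 0.0600)
= 133 × 0.1600
= 21.28
Speedup = 133/21.28
= 6.25×


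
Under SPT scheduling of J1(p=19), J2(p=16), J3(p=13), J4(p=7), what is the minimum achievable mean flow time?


SPT order: J4 → J3 → J2 → J1
Completion times:
  J4: C=7
  J3: C=20
  J2: C=36
  J1: C=55
Sum = 118, n = 4
Mean flow = 118/4
= 29.50


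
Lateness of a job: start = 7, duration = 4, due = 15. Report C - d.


Completion = 7 + 4 = 11
Lateness = C - d = 11 - 15
= -4


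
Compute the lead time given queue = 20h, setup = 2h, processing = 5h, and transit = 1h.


Lead time = queue + setup + processing + transit
= 20 + 2 + 5 + 1
= 28 hours


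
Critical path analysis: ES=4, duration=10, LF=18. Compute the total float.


EF = ES + duration = 4 + 10 = 14
LS = LF - duration = 18 - 10 = 8
Total Float = LF - EF = 18 - 14
(or LS - ES = 8 - 4)
= 4


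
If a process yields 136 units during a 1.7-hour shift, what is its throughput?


Throughput = units / time
= 136 / 1.7
= 80.0 units/hour


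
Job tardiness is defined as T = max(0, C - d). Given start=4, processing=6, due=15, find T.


Completion = start + processing = 4 + 6 = 10
Tardiness = max(0, C - d) = max(0, 10 - 15)
= max(0, -5)
= 0


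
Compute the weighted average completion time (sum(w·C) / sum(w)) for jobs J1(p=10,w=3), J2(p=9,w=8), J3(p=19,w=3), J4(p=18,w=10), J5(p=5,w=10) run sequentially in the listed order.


Completion times:
  J1: C=10, w×C=3×10=30
  J2: C=19, w×C=8×19=152
  J3: C=38, w×C=3×38=114
  J4: C=56, w×C=10×56=560
  J5: C=61, w×C=10×61=610
Sum w×C = 1466
Sum w = 34
Weighted avg = 1466/34
= 43.12


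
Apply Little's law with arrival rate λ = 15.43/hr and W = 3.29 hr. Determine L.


Little's law: L = λ × W
= 15.43 × 3.29
= 50.76


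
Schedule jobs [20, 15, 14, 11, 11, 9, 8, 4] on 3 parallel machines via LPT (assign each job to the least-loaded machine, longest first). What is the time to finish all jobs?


Jobs (LPT sorted): [20, 15, 14, 11, 11, 9, 8, 4]
Machines: 3
  J=20 → Machine 1 (load: 0+20=20)
  J=15 → Machine 2 (load: 0+15=15)
  J=14 → Machine 3 (load: 0+14=14)
  J=11 → Machine 3 (load: 14+11=25)
  J=11 → Machine 2 (load: 15+11=26)
  J=9 → Machine 1 (load: 20+9=29)
  J=8 → Machine 3 (load: 25+8=33)
  J=4 → Machine 2 (load: 26+4=30)
Machine loads: [29, 30, 33]
Makespan = max = 33 time units


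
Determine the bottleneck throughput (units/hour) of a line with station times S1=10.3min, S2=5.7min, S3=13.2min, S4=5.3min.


Bottleneck = longest station time
Station times: [10.3, 5.7, 13.2, 5.3]
Max = 13.2 min
Rate = 60 / 13.2
= 4.55 units/hour (bottleneck: 13.2min)


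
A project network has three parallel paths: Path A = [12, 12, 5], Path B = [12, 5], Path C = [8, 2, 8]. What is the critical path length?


Path A: 12 + 12 + 5 = 29
Path B: 12 + 5 = 17
Path C: 8 + 2 + 8 = 18
Critical path = longest = max(29, 17, 18)
= 29 (Path A)


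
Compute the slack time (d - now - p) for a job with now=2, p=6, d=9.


Slack = due - current_time - processing
= 9 - 2 - 6
= 1


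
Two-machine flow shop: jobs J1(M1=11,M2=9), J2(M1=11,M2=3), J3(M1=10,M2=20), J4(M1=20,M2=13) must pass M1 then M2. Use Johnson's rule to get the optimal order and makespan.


Johnson's rule:
Group 1 (M1≤M2, sort by M1): ['J3']
Group 2 (M1>M2, sort desc M2): ['J4', 'J1', 'J2']
Sequence: J3 → J4 → J1 → J2
Makespan calculation:
  J3: M1 done=10, M2 done=30
  J4: M1 done=30, M2 done=43
  J1: M1 done=41, M2 done=52
  J2: M1 done=52, M2 done=55
= Sequence: J3 → J4 → J1 → J2, Makespan: 55


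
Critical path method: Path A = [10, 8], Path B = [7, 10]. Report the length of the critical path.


Path A: 10 + 8 = 18
Path B: 7 + 10 = 17
Critical path = longest = max(18, 17)
= 18 (Path A)


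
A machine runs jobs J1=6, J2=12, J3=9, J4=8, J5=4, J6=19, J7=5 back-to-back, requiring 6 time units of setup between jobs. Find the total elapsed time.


Makespan = Σ processing + (n-1) × setup
= (6 + 12 + 9 + 8 + 4 + 19 + 5) + (7-1)×6
= 63 + 36
= 99 time units


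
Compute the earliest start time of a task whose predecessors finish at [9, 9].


ES = max of all predecessor completion times
Predecessors: [9, 9]
ES = max(9, 9)
= 9


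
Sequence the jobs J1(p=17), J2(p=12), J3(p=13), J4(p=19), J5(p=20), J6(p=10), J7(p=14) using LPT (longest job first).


LPT: sort by longest processing time first
  J5: p=20
  J4: p=19
  J1: p=17
  J7: p=14
  J3: p=13
  J2: p=12
  J6: p=10
Order: J5 → J4 → J1 → J7 → J3 → J2 → J6


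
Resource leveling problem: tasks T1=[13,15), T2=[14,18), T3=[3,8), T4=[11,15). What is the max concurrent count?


Check each time point for overlaps:
  t=14: 3 tasks active (T1, T2, T4)
Max concurrent = 3


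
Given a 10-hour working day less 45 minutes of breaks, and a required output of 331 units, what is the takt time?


Available = 10×60 - 45 = 555 min
Takt time = 555 / 331
= 1.68 min/unit


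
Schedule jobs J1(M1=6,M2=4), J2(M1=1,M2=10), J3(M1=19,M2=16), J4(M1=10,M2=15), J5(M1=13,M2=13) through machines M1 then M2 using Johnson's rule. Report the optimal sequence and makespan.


Johnson's rule:
Group 1 (M1≤M2, sort by M1): ['J2', 'J4', 'J5']
Group 2 (M1>M2, sort desc M2): ['J3', 'J1']
Sequence: J2 → J4 → J5 → J3 → J1
Makespan calculation:
  J2: M1 done=1, M2 done=11
  J4: M1 done=11, M2 done=26
  J5: M1 done=24, M2 done=39
  J3: M1 done=43, M2 done=59
  J1: M1 done=49, M2 done=63
= Sequence: J2 → J4 → J5 → J3 → J1, Makespan: 63


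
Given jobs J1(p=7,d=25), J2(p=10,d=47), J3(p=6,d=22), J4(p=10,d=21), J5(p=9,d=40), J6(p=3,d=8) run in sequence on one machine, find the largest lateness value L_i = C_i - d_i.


Lateness per job (L = C - d):
  J1: C=7, d=25, L=-18
  J2: C=17, d=47, L=-30
  J3: C=23, d=22, L=1
  J4: C=33, d=21, L=12
  J5: C=42, d=40, L=2
  J6: C=45, d=8, L=37
Lmax = max(-18, -30, 1, 12, 2, 37)
= 37


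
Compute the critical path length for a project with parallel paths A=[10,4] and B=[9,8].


Path A: 10 + 4 = 14
Path B: 9 + 8 = 17
Critical path = longest = max(14, 17)
= 17 (Path B)


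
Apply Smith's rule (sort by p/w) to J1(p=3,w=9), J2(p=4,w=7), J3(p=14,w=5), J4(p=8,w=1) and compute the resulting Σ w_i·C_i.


WSPT order (by p/w): J1 → J2 → J3 → J4
  J1: C=3, w·C=9×3=27
  J2: C=7, w·C=7×7=49
  J3: C=21, w·C=5×21=105
  J4: C=29, w·C=1×29=29
Σ w·C = 210
= 210


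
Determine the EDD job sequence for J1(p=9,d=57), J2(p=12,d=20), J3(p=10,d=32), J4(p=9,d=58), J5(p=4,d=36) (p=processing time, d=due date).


EDD: sort by earliest due date
  J2: d=20, p=12
  J3: d=32, p=10
  J5: d=36, p=4
  J1: d=57, p=9
  J4: d=58, p=9
Order: J2 → J3 → J5 → J1 → J4


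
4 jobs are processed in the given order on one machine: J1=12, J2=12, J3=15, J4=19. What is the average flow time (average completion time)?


Completion times:
  J1: completes at 12
  J2: completes at 24
  J3: completes at 39
  J4: completes at 58
Sum = 133
Average = 133/4
= 33.25


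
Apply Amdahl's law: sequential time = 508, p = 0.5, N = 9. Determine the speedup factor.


Amdahl's law: T_p = T × ((1-p) + p/N)
= 508 × ((1-0.5) + 0.5/9)
= 508 × (0.50 + 0.0556)
= 508 × 0.5556
= 282.22
Speedup = 508/282.22
= 1.80×


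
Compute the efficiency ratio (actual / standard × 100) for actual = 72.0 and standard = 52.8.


Efficiency = (actual / standard) × 100
= (72.0 / 52.8) × 100
= 136.4%


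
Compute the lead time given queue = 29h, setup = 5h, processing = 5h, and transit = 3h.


Lead time = queue + setup + processing + transit
= 29 + 5 + 5 + 3
= 42 hours


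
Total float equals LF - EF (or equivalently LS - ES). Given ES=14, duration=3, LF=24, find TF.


EF = ES + duration = 14 + 3 = 17
LS = LF - duration = 24 - 3 = 21
Total Float = LF - EF = 24 - 17
(or LS - ES = 21 - 14)
= 7


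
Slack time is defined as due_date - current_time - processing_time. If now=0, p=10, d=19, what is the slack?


Slack = due - current_time - processing
= 19 - 0 - 10
= 9


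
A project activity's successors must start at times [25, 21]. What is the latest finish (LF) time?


LF = min of all successor start times
Successors start at: [25, 21]
LF = min(25, 21)
= 21


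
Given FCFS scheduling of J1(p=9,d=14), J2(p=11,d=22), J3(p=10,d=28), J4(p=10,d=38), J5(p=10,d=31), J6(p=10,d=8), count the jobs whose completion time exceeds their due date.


Completion vs due date:
  J1: C=9, d=14 → on time
  J2: C=20, d=22 → on time
  J3: C=30, d=28 → TARDY
  J4: C=40, d=38 → TARDY
  J5: C=50, d=31 → TARDY
  J6: C=60, d=8 → TARDY
Tardy jobs: J3, J4, J5, J6
Count = 4


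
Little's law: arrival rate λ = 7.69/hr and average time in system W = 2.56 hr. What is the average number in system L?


Little's law: L = λ × W
= 7.69 × 2.56
= 19.69


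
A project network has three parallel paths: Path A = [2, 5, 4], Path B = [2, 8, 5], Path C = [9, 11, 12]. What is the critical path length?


Path A: 2 + 5 + 4 = 11
Path B: 2 + 8 + 5 = 15
Path C: 9 + 11 + 12 = 32
Critical path = longest = max(11, 15, 32)
= 32 (Path C)


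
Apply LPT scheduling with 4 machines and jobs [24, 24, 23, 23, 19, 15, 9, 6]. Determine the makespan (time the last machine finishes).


Jobs (LPT sorted): [24, 24, 23, 23, 19, 15, 9, 6]
Machines: 4
  J=24 → Machine 1 (load: 0+24=24)
  J=24 → Machine 2 (load: 0+24=24)
  J=23 → Machine 3 (load: 0+23=23)
  J=23 → Machine 4 (load: 0+23=23)
  J=19 → Machine 3 (load: 23+19=42)
  J=15 → Machine 4 (load: 23+15=38)
  J=9 → Machine 1 (load: 24+9=33)
  J=6 → Machine 2 (load: 24+6=30)
Machine loads: [33, 30, 42, 38]
Makespan = max = 42 time units


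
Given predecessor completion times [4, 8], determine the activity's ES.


ES = max of all predecessor completion times
Predecessors: [4, 8]
ES = max(4, 8)
= 8


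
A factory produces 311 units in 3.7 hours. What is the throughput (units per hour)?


Throughput = units / time
= 311 / 3.7
= 84.1 units/hour


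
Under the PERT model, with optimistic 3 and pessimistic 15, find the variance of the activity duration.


σ² = ((p - o) / 6)² = (p - o)² / 36
= (15 - 3)² / 36
= 12² / 36
= 144 / 36
= 4.0000


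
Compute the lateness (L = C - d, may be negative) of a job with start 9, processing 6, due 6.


Completion = 9 + 6 = 15
Lateness = C - d = 15 - 6
= 9


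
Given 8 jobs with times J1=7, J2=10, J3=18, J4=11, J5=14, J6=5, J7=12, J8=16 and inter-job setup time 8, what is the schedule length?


Makespan = Σ processing + (n-1) × setup
= (7 + 10 + 18 + 11 + 14 + 5 + 12 + 16) + (8-1)×8
= 93 + 56
= 149 time units


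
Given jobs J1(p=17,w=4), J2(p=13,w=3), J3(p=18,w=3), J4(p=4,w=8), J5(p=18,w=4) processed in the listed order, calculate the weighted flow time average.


Completion times:
  J1: C=17, w×C=4×17=68
  J2: C=30, w×C=3×30=90
  J3: C=48, w×C=3×48=144
  J4: C=52, w×C=8×52=416
  J5: C=70, w×C=4×70=280
Sum w×C = 998
Sum w = 22
Weighted avg = 998/22
= 45.36


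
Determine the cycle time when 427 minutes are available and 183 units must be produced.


Cycle time = available time / demand
= 427 / 183
= 2.33 min/unit


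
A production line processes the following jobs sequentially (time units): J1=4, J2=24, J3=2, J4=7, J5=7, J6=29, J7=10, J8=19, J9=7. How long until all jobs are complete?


Sequential makespan: sum all processing times
= 4 + 24 + 2 + 7 + 7 + 29 + 10 + 19 + 7
= 109 time units


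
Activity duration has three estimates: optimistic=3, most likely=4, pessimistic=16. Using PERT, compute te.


te = (o + 4m + p) / 6
= (3 + 4×4 + 16) / 6
= (3 + 16 + 16) / 6
= 35 / 6
= 5.83


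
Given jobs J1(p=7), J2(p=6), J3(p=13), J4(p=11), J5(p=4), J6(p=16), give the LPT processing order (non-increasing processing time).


LPT: sort by longest processing time first
  J6: p=16
  J3: p=13
  J4: p=11
  J1: p=7
  J2: p=6
  J5: p=4
Order: J6 → J3 → J4 → J1 → J2 → J5


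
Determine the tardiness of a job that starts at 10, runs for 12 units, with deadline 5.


Completion = start + processing = 10 + 12 = 22
Tardiness = max(0, C - d) = max(0, 22 - 5)
= max(0, 17)
= 17


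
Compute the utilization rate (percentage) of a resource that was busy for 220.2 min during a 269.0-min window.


Utilization = busy / total × 100
= 220.2 / 269.0 × 100
= 81.9%


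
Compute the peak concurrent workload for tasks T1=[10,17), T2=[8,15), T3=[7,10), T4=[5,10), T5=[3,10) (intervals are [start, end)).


Check each time point for overlaps:
  t=8: 4 tasks active (T2, T3, T4, T5)
Max concurrent = 4


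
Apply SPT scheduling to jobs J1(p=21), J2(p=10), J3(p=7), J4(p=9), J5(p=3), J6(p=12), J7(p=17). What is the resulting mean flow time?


SPT order: J5 → J3 → J4 → J2 → J6 → J7 → J1
Completion times:
  J5: C=3
  J3: C=10
  J4: C=19
  J2: C=29
  J6: C=41
  J7: C=58
  J1: C=79
Sum = 239, n = 7
Mean flow = 239/7
= 34.14


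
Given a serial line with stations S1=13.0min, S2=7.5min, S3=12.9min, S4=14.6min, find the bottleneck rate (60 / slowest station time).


Bottleneck = longest station time
Station times: [13.0, 7.5, 12.9, 14.6]
Max = 14.6 min
Rate = 60 / 14.6
= 4.11 units/hour (bottleneck: 14.6min)


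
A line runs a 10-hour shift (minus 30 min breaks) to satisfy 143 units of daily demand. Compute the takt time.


Available = 10×60 - 30 = 570 min
Takt time = 570 / 143
= 3.99 min/unit


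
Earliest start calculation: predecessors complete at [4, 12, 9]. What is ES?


ES = max of all predecessor completion times
Predecessors: [4, 12, 9]
ES = max(4, 12, 9)
= 12


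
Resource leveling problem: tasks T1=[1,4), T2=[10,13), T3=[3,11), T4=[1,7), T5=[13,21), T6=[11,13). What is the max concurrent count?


Check each time point for overlaps:
  t=3: 3 tasks active (T1, T3, T4)
Max concurrent = 3


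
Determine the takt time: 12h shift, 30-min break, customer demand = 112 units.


Available = 12×60 - 30 = 690 min
Takt time = 690 / 112
= 6.16 min/unit


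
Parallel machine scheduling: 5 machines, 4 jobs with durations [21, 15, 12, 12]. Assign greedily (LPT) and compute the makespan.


Jobs (LPT sorted): [21, 15, 12, 12]
Machines: 5
  J=21 → Machine 1 (load: 0+21=21)
  J=15 → Machine 2 (load: 0+15=15)
  J=12 → Machine 3 (load: 0+12=12)
  J=12 → Machine 4 (load: 0+12=12)
Machine loads: [21, 15, 12, 12, 0]
Makespan = max = 21 time units


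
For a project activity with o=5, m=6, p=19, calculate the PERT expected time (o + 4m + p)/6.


te = (o + 4m + p) / 6
= (5 + 4×6 + 19) / 6
= (5 + 24 + 19) / 6
= 48 / 6
= 8.00


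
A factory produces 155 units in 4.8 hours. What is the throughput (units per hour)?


Throughput = units / time
= 155 / 4.8
= 32.3 units/hour


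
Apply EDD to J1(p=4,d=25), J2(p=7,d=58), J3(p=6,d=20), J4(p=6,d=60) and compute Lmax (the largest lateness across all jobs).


EDD order: J3 → J1 → J2 → J4
Completion and lateness:
  J3: C=6, d=20, L=6-20=-14
  J1: C=10, d=25, L=10-25=-15
  J2: C=17, d=58, L=17-58=-41
  J4: C=23, d=60, L=23-60=-37
Lmax = max(-14, -15, -41, -37)
= -14


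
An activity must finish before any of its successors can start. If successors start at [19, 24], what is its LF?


LF = min of all successor start times
Successors start at: [19, 24]
LF = min(19, 24)
= 19


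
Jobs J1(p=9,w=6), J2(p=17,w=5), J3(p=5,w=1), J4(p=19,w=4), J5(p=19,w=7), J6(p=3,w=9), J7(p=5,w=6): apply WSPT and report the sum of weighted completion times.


WSPT order (by p/w): J6 → J7 → J1 → J5 → J2 → J4 → J3
  J6: C=3, w·C=9×3=27
  J7: C=8, w·C=6×8=48
  J1: C=17, w·C=6×17=102
  J5: C=36, w·C=7×36=252
  J2: C=53, w·C=5×53=265
  J4: C=72, w·C=4×72=288
  J3: C=77, w·C=1×77=77
Σ w·C = 1059
= 1059


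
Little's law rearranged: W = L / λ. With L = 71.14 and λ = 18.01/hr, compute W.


Little's law: L = λW → W = L / λ
= 71.14 / 18.01
= 3.95 hours


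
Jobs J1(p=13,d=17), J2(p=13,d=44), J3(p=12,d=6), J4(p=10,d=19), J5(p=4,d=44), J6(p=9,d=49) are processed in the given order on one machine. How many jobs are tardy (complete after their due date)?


Completion vs due date:
  J1: C=13, d=17 → on time
  J2: C=26, d=44 → on time
  J3: C=38, d=6 → TARDY
  J4: C=48, d=19 → TARDY
  J5: C=52, d=44 → TARDY
  J6: C=61, d=49 → TARDY
Tardy jobs: J3, J4, J5, J6
Count = 4


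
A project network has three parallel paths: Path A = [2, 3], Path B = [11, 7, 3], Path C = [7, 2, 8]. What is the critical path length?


Path A: 2 + 3 = 5
Path B: 11 + 7 + 3 = 21
Path C: 7 + 2 + 8 = 17
Critical path = longest = max(5, 21, 17)
= 21 (Path B)


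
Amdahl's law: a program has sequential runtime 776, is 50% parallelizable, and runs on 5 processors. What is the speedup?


Amdahl's law: T_p = T × ((1-p) + p/N)
= 776 × ((1-0.5) + 0.5/5)
= 776 × (0.50 + 0.1000)
= 776 × 0.6000
= 465.60
Speedup = 776/465.60
= 1.67×


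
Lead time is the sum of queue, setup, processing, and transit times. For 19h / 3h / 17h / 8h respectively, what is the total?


Lead time = queue + setup + processing + transit
= 19 + 3 + 17 + 8
= 47 hours


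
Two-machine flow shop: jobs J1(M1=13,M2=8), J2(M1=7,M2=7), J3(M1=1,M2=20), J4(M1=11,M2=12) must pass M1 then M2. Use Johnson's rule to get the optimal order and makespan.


Johnson's rule:
Group 1 (M1≤M2, sort by M1): ['J3', 'J2', 'J4']
Group 2 (M1>M2, sort desc M2): ['J1']
Sequence: J3 → J2 → J4 → J1
Makespan calculation:
  J3: M1 done=1, M2 done=21
  J2: M1 done=8, M2 done=28
  J4: M1 done=19, M2 done=40
  J1: M1 done=32, M2 done=48
= Sequence: J3 → J2 → J4 → J1, Makespan: 48


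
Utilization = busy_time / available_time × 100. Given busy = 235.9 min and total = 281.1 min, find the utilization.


Utilization = busy / total × 100
= 235.9 / 281.1 × 100
= 83.9%


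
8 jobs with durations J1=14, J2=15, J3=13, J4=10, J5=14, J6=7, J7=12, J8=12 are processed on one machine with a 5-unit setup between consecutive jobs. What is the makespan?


Makespan = Σ processing + (n-1) × setup
= (14 + 15 + 13 + 10 + 14 + 7 + 12 + 12) + (8-1)×5
= 97 + 35
= 132 time units


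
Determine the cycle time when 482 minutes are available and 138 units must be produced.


Cycle time = available time / demand
= 482 / 138
= 3.49 min/unit


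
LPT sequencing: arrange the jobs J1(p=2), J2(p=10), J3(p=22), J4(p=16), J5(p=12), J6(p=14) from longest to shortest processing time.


LPT: sort by longest processing time first
  J3: p=22
  J4: p=16
  J6: p=14
  J5: p=12
  J2: p=10
  J1: p=2
Order: J3 → J4 → J6 → J5 → J2 → J1


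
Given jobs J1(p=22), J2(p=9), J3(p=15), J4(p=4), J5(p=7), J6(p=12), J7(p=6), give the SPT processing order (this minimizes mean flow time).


SPT: sort by shortest processing time
  J4: p=4
  J7: p=6
  J5: p=7
  J2: p=9
  J6: p=12
  J3: p=15
  J1: p=22
Order: J4 → J7 → J5 → J2 → J6 → J3 → J1


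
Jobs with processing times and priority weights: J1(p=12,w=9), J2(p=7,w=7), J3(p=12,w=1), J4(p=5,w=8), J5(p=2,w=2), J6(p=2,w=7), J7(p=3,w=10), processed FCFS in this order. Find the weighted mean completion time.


Completion times:
  J1: C=12, w×C=9×12=108
  J2: C=19, w×C=7×19=133
  J3: C=31, w×C=1×31=31
  J4: C=36, w×C=8×36=288
  J5: C=38, w×C=2×38=76
  J6: C=40, w×C=7×40=280
  J7: C=43, w×C=10×43=430
Sum w×C = 1346
Sum w = 44
Weighted avg = 1346/44
= 30.59


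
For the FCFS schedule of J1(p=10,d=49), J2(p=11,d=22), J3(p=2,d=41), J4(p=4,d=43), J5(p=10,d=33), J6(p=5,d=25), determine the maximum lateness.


Lateness per job (L = C - d):
  J1: C=10, d=49, L=-39
  J2: C=21, d=22, L=-1
  J3: C=23, d=41, L=-18
  J4: C=27, d=43, L=-16
  J5: C=37, d=33, L=4
  J6: C=42, d=25, L=17
Lmax = max(-39, -1, -18, -16, 4, 17)
= 17


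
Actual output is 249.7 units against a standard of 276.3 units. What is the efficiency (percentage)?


Efficiency = (actual / standard) × 100
= (249.7 / 276.3) × 100
= 90.4%


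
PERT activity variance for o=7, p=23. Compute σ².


σ² = ((p - o) / 6)² = (p - o)² / 36
= (23 - 7)² / 36
= 16² / 36
= 256 / 36
= 7.1111


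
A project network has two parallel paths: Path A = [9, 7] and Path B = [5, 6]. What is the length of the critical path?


Path A: 9 + 7 = 16
Path B: 5 + 6 = 11
Critical path = longest = max(16, 11)
= 16 (Path A)


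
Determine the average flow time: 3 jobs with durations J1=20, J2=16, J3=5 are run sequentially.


Completion times:
  J1: completes at 20
  J2: completes at 36
  J3: completes at 41
Sum = 97
Average = 97/3
= 32.33


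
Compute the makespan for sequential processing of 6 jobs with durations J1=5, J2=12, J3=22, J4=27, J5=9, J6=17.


Sequential makespan: sum all processing times
= 5 + 12 + 22 + 27 + 9 + 17
= 92 time units


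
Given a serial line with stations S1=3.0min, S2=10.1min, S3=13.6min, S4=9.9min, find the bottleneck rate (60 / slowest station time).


Bottleneck = longest station time
Station times: [3.0, 10.1, 13.6, 9.9]
Max = 13.6 min
Rate = 60 / 13.6
= 4.41 units/hour (bottleneck: 13.6min)


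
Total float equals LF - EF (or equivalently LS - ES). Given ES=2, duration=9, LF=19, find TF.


EF = ES + duration = 2 + 9 = 11
LS = LF - duration = 19 - 9 = 10
Total Float = LF - EF = 19 - 11
(or LS - ES = 10 - 2)
= 8


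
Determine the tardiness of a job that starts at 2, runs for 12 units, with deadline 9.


Completion = start + processing = 2 + 12 = 14
Tardiness = max(0, C - d) = max(0, 14 - 9)
= max(0, 5)
= 5


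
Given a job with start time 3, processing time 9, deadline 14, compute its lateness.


Completion = 3 + 9 = 12
Lateness = C - d = 12 - 14
= -2


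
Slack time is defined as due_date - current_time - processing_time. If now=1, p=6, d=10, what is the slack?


Slack = due - current_time - processing
= 10 - 1 - 6
= 3


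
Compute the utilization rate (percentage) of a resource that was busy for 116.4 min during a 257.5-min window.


Utilization = busy / total × 100
= 116.4 / 257.5 × 100
= 45.2%


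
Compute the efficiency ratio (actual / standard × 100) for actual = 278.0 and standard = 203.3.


Efficiency = (actual / standard) × 100
= (278.0 / 203.3) × 100
= 136.7%


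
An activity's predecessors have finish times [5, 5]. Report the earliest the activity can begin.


ES = max of all predecessor completion times
Predecessors: [5, 5]
ES = max(5, 5)
= 5


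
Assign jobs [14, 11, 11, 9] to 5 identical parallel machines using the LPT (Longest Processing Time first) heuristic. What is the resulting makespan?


Jobs (LPT sorted): [14, 11, 11, 9]
Machines: 5
  J=14 → Machine 1 (load: 0+14=14)
  J=11 → Machine 2 (load: 0+11=11)
  J=11 → Machine 3 (load: 0+11=11)
  J=9 → Machine 4 (load: 0+9=9)
Machine loads: [14, 11, 11, 9, 0]
Makespan = max = 14 time units


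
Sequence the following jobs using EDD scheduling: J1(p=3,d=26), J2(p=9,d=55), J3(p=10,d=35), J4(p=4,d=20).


EDD: sort by earliest due date
  J4: d=20, p=4
  J1: d=26, p=3
  J3: d=35, p=10
  J2: d=55, p=9
Order: J4 → J1 → J3 → J2


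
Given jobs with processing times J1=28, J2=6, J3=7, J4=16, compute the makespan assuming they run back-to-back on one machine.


Sequential makespan: sum all processing times
= 28 + 6 + 7 + 16
= 57 time units


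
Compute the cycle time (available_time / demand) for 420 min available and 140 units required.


Cycle time = available time / demand
= 420 / 140
= 3.00 min/unit


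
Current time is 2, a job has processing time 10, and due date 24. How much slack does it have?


Slack = due - current_time - processing
= 24 - 2 - 10
= 12


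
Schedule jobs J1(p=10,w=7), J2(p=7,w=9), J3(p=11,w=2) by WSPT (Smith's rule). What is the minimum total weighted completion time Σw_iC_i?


WSPT order (by p/w): J2 → J1 → J3
  J2: C=7, w·C=9×7=63
  J1: C=17, w·C=7×17=119
  J3: C=28, w·C=2×28=56
Σ w·C = 238
= 238


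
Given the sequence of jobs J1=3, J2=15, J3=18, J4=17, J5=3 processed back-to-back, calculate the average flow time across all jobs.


Completion times:
  J1: completes at 3
  J2: completes at 18
  J3: completes at 36
  J4: completes at 53
  J5: completes at 56
Sum = 166
Average = 166/5
= 33.20


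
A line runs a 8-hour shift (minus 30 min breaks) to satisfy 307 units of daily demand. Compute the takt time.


Available = 8×60 - 30 = 450 min
Takt time = 450 / 307
= 1.47 min/unit


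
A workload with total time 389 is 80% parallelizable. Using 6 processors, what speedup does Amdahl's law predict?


Amdahl's law: T_p = T × ((1-p) + p/N)
= 389 × ((1-0.8) + 0.8/6)
= 389 × (0.20 + 0.1333)
= 389 × 0.3333
= 129.67
Speedup = 389/129.67
= 3.00×


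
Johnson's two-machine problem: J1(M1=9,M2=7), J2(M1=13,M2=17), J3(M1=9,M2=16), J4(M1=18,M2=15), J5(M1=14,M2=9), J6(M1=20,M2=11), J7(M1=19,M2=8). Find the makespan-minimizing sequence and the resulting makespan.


Johnson's rule:
Group 1 (M1≤M2, sort by M1): ['J3', 'J2']
Group 2 (M1>M2, sort desc M2): ['J4', 'J6', 'J5', 'J7', 'J1']
Sequence: J3 → J2 → J4 → J6 → J5 → J7 → J1
Makespan calculation:
  J3: M1 done=9, M2 done=25
  J2: M1 done=22, M2 done=42
  J4: M1 done=40, M2 done=57
  J6: M1 done=60, M2 done=71
  J5: M1 done=74, M2 done=83
  J7: M1 done=93, M2 done=101
  J1: M1 done=102, M2 done=109
= Sequence: J3 → J2 → J4 → J6 → J5 → J7 → J1, Makespan: 109


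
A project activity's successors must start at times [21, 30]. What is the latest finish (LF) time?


LF = min of all successor start times
Successors start at: [21, 30]
LF = min(21, 30)
= 21


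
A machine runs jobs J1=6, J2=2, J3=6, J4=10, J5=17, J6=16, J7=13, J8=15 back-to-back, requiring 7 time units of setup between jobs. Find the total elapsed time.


Makespan = Σ processing + (n-1) × setup
= (6 + 2 + 6 + 10 + 17 + 16 + 13 + 15) + (8-1)×7
= 85 + 49
= 134 time units


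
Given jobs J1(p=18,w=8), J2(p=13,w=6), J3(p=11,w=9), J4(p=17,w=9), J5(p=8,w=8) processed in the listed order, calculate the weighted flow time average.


Completion times:
  J1: C=18, w×C=8×18=144
  J2: C=31, w×C=6×31=186
  J3: C=42, w×C=9×42=378
  J4: C=59, w×C=9×59=531
  J5: C=67, w×C=8×67=536
Sum w×C = 1775
Sum w = 40
Weighted avg = 1775/40
= 44.38
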